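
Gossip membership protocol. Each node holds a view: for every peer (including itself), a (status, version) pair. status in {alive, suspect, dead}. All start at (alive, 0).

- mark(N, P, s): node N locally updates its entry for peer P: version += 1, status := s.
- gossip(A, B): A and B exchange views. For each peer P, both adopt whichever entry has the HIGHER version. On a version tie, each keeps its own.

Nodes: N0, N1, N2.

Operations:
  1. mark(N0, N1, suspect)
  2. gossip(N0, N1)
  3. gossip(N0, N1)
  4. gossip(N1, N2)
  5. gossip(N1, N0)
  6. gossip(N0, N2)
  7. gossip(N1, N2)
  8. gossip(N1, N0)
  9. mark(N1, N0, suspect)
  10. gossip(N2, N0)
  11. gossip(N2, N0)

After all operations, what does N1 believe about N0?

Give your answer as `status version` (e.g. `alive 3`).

Op 1: N0 marks N1=suspect -> (suspect,v1)
Op 2: gossip N0<->N1 -> N0.N0=(alive,v0) N0.N1=(suspect,v1) N0.N2=(alive,v0) | N1.N0=(alive,v0) N1.N1=(suspect,v1) N1.N2=(alive,v0)
Op 3: gossip N0<->N1 -> N0.N0=(alive,v0) N0.N1=(suspect,v1) N0.N2=(alive,v0) | N1.N0=(alive,v0) N1.N1=(suspect,v1) N1.N2=(alive,v0)
Op 4: gossip N1<->N2 -> N1.N0=(alive,v0) N1.N1=(suspect,v1) N1.N2=(alive,v0) | N2.N0=(alive,v0) N2.N1=(suspect,v1) N2.N2=(alive,v0)
Op 5: gossip N1<->N0 -> N1.N0=(alive,v0) N1.N1=(suspect,v1) N1.N2=(alive,v0) | N0.N0=(alive,v0) N0.N1=(suspect,v1) N0.N2=(alive,v0)
Op 6: gossip N0<->N2 -> N0.N0=(alive,v0) N0.N1=(suspect,v1) N0.N2=(alive,v0) | N2.N0=(alive,v0) N2.N1=(suspect,v1) N2.N2=(alive,v0)
Op 7: gossip N1<->N2 -> N1.N0=(alive,v0) N1.N1=(suspect,v1) N1.N2=(alive,v0) | N2.N0=(alive,v0) N2.N1=(suspect,v1) N2.N2=(alive,v0)
Op 8: gossip N1<->N0 -> N1.N0=(alive,v0) N1.N1=(suspect,v1) N1.N2=(alive,v0) | N0.N0=(alive,v0) N0.N1=(suspect,v1) N0.N2=(alive,v0)
Op 9: N1 marks N0=suspect -> (suspect,v1)
Op 10: gossip N2<->N0 -> N2.N0=(alive,v0) N2.N1=(suspect,v1) N2.N2=(alive,v0) | N0.N0=(alive,v0) N0.N1=(suspect,v1) N0.N2=(alive,v0)
Op 11: gossip N2<->N0 -> N2.N0=(alive,v0) N2.N1=(suspect,v1) N2.N2=(alive,v0) | N0.N0=(alive,v0) N0.N1=(suspect,v1) N0.N2=(alive,v0)

Answer: suspect 1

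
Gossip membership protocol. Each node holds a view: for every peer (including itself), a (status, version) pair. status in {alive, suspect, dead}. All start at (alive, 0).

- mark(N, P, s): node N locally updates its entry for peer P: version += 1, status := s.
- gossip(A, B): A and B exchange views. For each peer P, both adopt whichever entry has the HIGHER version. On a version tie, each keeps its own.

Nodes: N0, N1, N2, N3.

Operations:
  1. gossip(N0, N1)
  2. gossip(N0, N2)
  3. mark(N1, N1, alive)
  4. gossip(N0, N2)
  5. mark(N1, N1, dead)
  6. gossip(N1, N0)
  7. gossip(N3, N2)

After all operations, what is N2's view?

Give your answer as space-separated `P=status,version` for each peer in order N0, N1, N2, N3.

Op 1: gossip N0<->N1 -> N0.N0=(alive,v0) N0.N1=(alive,v0) N0.N2=(alive,v0) N0.N3=(alive,v0) | N1.N0=(alive,v0) N1.N1=(alive,v0) N1.N2=(alive,v0) N1.N3=(alive,v0)
Op 2: gossip N0<->N2 -> N0.N0=(alive,v0) N0.N1=(alive,v0) N0.N2=(alive,v0) N0.N3=(alive,v0) | N2.N0=(alive,v0) N2.N1=(alive,v0) N2.N2=(alive,v0) N2.N3=(alive,v0)
Op 3: N1 marks N1=alive -> (alive,v1)
Op 4: gossip N0<->N2 -> N0.N0=(alive,v0) N0.N1=(alive,v0) N0.N2=(alive,v0) N0.N3=(alive,v0) | N2.N0=(alive,v0) N2.N1=(alive,v0) N2.N2=(alive,v0) N2.N3=(alive,v0)
Op 5: N1 marks N1=dead -> (dead,v2)
Op 6: gossip N1<->N0 -> N1.N0=(alive,v0) N1.N1=(dead,v2) N1.N2=(alive,v0) N1.N3=(alive,v0) | N0.N0=(alive,v0) N0.N1=(dead,v2) N0.N2=(alive,v0) N0.N3=(alive,v0)
Op 7: gossip N3<->N2 -> N3.N0=(alive,v0) N3.N1=(alive,v0) N3.N2=(alive,v0) N3.N3=(alive,v0) | N2.N0=(alive,v0) N2.N1=(alive,v0) N2.N2=(alive,v0) N2.N3=(alive,v0)

Answer: N0=alive,0 N1=alive,0 N2=alive,0 N3=alive,0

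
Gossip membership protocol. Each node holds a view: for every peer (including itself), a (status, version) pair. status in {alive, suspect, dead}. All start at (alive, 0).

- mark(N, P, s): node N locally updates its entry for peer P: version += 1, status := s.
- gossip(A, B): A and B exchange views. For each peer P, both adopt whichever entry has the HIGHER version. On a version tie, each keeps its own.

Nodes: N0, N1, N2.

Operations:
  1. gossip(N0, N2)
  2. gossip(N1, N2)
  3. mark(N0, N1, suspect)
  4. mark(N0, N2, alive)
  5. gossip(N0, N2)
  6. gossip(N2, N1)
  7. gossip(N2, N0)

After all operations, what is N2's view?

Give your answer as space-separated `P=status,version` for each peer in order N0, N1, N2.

Op 1: gossip N0<->N2 -> N0.N0=(alive,v0) N0.N1=(alive,v0) N0.N2=(alive,v0) | N2.N0=(alive,v0) N2.N1=(alive,v0) N2.N2=(alive,v0)
Op 2: gossip N1<->N2 -> N1.N0=(alive,v0) N1.N1=(alive,v0) N1.N2=(alive,v0) | N2.N0=(alive,v0) N2.N1=(alive,v0) N2.N2=(alive,v0)
Op 3: N0 marks N1=suspect -> (suspect,v1)
Op 4: N0 marks N2=alive -> (alive,v1)
Op 5: gossip N0<->N2 -> N0.N0=(alive,v0) N0.N1=(suspect,v1) N0.N2=(alive,v1) | N2.N0=(alive,v0) N2.N1=(suspect,v1) N2.N2=(alive,v1)
Op 6: gossip N2<->N1 -> N2.N0=(alive,v0) N2.N1=(suspect,v1) N2.N2=(alive,v1) | N1.N0=(alive,v0) N1.N1=(suspect,v1) N1.N2=(alive,v1)
Op 7: gossip N2<->N0 -> N2.N0=(alive,v0) N2.N1=(suspect,v1) N2.N2=(alive,v1) | N0.N0=(alive,v0) N0.N1=(suspect,v1) N0.N2=(alive,v1)

Answer: N0=alive,0 N1=suspect,1 N2=alive,1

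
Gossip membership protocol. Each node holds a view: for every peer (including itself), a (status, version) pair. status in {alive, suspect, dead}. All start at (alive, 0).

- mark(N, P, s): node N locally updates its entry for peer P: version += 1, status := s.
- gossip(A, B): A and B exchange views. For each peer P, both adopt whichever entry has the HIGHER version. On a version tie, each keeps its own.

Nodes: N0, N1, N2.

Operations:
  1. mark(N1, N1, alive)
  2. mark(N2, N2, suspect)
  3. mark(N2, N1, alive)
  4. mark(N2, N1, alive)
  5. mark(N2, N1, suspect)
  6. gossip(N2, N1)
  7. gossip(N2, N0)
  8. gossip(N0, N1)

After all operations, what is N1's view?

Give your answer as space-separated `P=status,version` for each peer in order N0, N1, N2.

Op 1: N1 marks N1=alive -> (alive,v1)
Op 2: N2 marks N2=suspect -> (suspect,v1)
Op 3: N2 marks N1=alive -> (alive,v1)
Op 4: N2 marks N1=alive -> (alive,v2)
Op 5: N2 marks N1=suspect -> (suspect,v3)
Op 6: gossip N2<->N1 -> N2.N0=(alive,v0) N2.N1=(suspect,v3) N2.N2=(suspect,v1) | N1.N0=(alive,v0) N1.N1=(suspect,v3) N1.N2=(suspect,v1)
Op 7: gossip N2<->N0 -> N2.N0=(alive,v0) N2.N1=(suspect,v3) N2.N2=(suspect,v1) | N0.N0=(alive,v0) N0.N1=(suspect,v3) N0.N2=(suspect,v1)
Op 8: gossip N0<->N1 -> N0.N0=(alive,v0) N0.N1=(suspect,v3) N0.N2=(suspect,v1) | N1.N0=(alive,v0) N1.N1=(suspect,v3) N1.N2=(suspect,v1)

Answer: N0=alive,0 N1=suspect,3 N2=suspect,1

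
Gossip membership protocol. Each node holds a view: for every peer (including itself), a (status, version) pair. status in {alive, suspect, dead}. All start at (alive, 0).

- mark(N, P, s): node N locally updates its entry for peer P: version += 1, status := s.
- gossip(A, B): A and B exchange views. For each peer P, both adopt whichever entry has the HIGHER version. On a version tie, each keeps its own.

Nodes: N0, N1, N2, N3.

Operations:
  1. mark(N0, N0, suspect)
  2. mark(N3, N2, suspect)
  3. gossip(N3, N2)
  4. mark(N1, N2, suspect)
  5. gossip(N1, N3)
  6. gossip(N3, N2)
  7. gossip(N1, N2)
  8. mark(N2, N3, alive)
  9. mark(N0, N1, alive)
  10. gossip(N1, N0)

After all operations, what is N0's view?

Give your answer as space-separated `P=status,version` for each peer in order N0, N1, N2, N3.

Answer: N0=suspect,1 N1=alive,1 N2=suspect,1 N3=alive,0

Derivation:
Op 1: N0 marks N0=suspect -> (suspect,v1)
Op 2: N3 marks N2=suspect -> (suspect,v1)
Op 3: gossip N3<->N2 -> N3.N0=(alive,v0) N3.N1=(alive,v0) N3.N2=(suspect,v1) N3.N3=(alive,v0) | N2.N0=(alive,v0) N2.N1=(alive,v0) N2.N2=(suspect,v1) N2.N3=(alive,v0)
Op 4: N1 marks N2=suspect -> (suspect,v1)
Op 5: gossip N1<->N3 -> N1.N0=(alive,v0) N1.N1=(alive,v0) N1.N2=(suspect,v1) N1.N3=(alive,v0) | N3.N0=(alive,v0) N3.N1=(alive,v0) N3.N2=(suspect,v1) N3.N3=(alive,v0)
Op 6: gossip N3<->N2 -> N3.N0=(alive,v0) N3.N1=(alive,v0) N3.N2=(suspect,v1) N3.N3=(alive,v0) | N2.N0=(alive,v0) N2.N1=(alive,v0) N2.N2=(suspect,v1) N2.N3=(alive,v0)
Op 7: gossip N1<->N2 -> N1.N0=(alive,v0) N1.N1=(alive,v0) N1.N2=(suspect,v1) N1.N3=(alive,v0) | N2.N0=(alive,v0) N2.N1=(alive,v0) N2.N2=(suspect,v1) N2.N3=(alive,v0)
Op 8: N2 marks N3=alive -> (alive,v1)
Op 9: N0 marks N1=alive -> (alive,v1)
Op 10: gossip N1<->N0 -> N1.N0=(suspect,v1) N1.N1=(alive,v1) N1.N2=(suspect,v1) N1.N3=(alive,v0) | N0.N0=(suspect,v1) N0.N1=(alive,v1) N0.N2=(suspect,v1) N0.N3=(alive,v0)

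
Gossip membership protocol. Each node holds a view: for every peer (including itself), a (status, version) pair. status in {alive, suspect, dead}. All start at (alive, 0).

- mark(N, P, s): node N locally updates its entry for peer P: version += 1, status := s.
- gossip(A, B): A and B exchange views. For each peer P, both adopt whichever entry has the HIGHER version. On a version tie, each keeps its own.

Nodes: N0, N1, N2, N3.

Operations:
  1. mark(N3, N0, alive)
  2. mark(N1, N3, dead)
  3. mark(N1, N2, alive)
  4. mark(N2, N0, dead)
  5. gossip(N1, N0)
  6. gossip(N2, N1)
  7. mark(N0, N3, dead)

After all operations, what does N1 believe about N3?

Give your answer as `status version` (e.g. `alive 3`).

Op 1: N3 marks N0=alive -> (alive,v1)
Op 2: N1 marks N3=dead -> (dead,v1)
Op 3: N1 marks N2=alive -> (alive,v1)
Op 4: N2 marks N0=dead -> (dead,v1)
Op 5: gossip N1<->N0 -> N1.N0=(alive,v0) N1.N1=(alive,v0) N1.N2=(alive,v1) N1.N3=(dead,v1) | N0.N0=(alive,v0) N0.N1=(alive,v0) N0.N2=(alive,v1) N0.N3=(dead,v1)
Op 6: gossip N2<->N1 -> N2.N0=(dead,v1) N2.N1=(alive,v0) N2.N2=(alive,v1) N2.N3=(dead,v1) | N1.N0=(dead,v1) N1.N1=(alive,v0) N1.N2=(alive,v1) N1.N3=(dead,v1)
Op 7: N0 marks N3=dead -> (dead,v2)

Answer: dead 1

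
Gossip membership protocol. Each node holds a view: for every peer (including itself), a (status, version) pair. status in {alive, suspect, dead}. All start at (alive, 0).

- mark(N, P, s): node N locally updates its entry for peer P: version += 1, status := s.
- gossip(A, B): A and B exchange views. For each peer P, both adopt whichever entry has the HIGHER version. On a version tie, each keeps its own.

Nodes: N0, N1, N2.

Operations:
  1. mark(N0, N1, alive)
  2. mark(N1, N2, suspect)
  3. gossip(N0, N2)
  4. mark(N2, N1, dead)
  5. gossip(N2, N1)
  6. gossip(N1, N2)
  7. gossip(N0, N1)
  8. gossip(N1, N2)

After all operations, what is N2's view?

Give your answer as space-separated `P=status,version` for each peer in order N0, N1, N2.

Op 1: N0 marks N1=alive -> (alive,v1)
Op 2: N1 marks N2=suspect -> (suspect,v1)
Op 3: gossip N0<->N2 -> N0.N0=(alive,v0) N0.N1=(alive,v1) N0.N2=(alive,v0) | N2.N0=(alive,v0) N2.N1=(alive,v1) N2.N2=(alive,v0)
Op 4: N2 marks N1=dead -> (dead,v2)
Op 5: gossip N2<->N1 -> N2.N0=(alive,v0) N2.N1=(dead,v2) N2.N2=(suspect,v1) | N1.N0=(alive,v0) N1.N1=(dead,v2) N1.N2=(suspect,v1)
Op 6: gossip N1<->N2 -> N1.N0=(alive,v0) N1.N1=(dead,v2) N1.N2=(suspect,v1) | N2.N0=(alive,v0) N2.N1=(dead,v2) N2.N2=(suspect,v1)
Op 7: gossip N0<->N1 -> N0.N0=(alive,v0) N0.N1=(dead,v2) N0.N2=(suspect,v1) | N1.N0=(alive,v0) N1.N1=(dead,v2) N1.N2=(suspect,v1)
Op 8: gossip N1<->N2 -> N1.N0=(alive,v0) N1.N1=(dead,v2) N1.N2=(suspect,v1) | N2.N0=(alive,v0) N2.N1=(dead,v2) N2.N2=(suspect,v1)

Answer: N0=alive,0 N1=dead,2 N2=suspect,1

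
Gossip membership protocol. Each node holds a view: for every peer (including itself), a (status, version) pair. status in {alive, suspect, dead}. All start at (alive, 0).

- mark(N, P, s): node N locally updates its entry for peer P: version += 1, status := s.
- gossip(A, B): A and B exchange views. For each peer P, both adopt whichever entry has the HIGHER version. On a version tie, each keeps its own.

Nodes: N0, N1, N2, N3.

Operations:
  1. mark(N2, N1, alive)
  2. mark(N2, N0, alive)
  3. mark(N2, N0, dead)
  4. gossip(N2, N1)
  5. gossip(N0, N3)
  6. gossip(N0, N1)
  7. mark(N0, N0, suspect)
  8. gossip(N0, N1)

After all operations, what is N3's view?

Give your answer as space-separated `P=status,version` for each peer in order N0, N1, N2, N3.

Op 1: N2 marks N1=alive -> (alive,v1)
Op 2: N2 marks N0=alive -> (alive,v1)
Op 3: N2 marks N0=dead -> (dead,v2)
Op 4: gossip N2<->N1 -> N2.N0=(dead,v2) N2.N1=(alive,v1) N2.N2=(alive,v0) N2.N3=(alive,v0) | N1.N0=(dead,v2) N1.N1=(alive,v1) N1.N2=(alive,v0) N1.N3=(alive,v0)
Op 5: gossip N0<->N3 -> N0.N0=(alive,v0) N0.N1=(alive,v0) N0.N2=(alive,v0) N0.N3=(alive,v0) | N3.N0=(alive,v0) N3.N1=(alive,v0) N3.N2=(alive,v0) N3.N3=(alive,v0)
Op 6: gossip N0<->N1 -> N0.N0=(dead,v2) N0.N1=(alive,v1) N0.N2=(alive,v0) N0.N3=(alive,v0) | N1.N0=(dead,v2) N1.N1=(alive,v1) N1.N2=(alive,v0) N1.N3=(alive,v0)
Op 7: N0 marks N0=suspect -> (suspect,v3)
Op 8: gossip N0<->N1 -> N0.N0=(suspect,v3) N0.N1=(alive,v1) N0.N2=(alive,v0) N0.N3=(alive,v0) | N1.N0=(suspect,v3) N1.N1=(alive,v1) N1.N2=(alive,v0) N1.N3=(alive,v0)

Answer: N0=alive,0 N1=alive,0 N2=alive,0 N3=alive,0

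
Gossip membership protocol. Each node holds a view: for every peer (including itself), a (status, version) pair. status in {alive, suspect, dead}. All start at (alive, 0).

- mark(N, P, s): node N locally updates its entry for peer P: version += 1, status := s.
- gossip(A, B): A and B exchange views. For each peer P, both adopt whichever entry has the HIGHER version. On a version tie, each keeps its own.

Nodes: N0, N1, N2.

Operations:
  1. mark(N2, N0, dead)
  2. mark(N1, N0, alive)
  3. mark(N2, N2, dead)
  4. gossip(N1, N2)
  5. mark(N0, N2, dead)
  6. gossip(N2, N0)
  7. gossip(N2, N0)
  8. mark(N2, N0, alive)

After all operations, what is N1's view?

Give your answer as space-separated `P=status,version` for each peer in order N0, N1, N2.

Answer: N0=alive,1 N1=alive,0 N2=dead,1

Derivation:
Op 1: N2 marks N0=dead -> (dead,v1)
Op 2: N1 marks N0=alive -> (alive,v1)
Op 3: N2 marks N2=dead -> (dead,v1)
Op 4: gossip N1<->N2 -> N1.N0=(alive,v1) N1.N1=(alive,v0) N1.N2=(dead,v1) | N2.N0=(dead,v1) N2.N1=(alive,v0) N2.N2=(dead,v1)
Op 5: N0 marks N2=dead -> (dead,v1)
Op 6: gossip N2<->N0 -> N2.N0=(dead,v1) N2.N1=(alive,v0) N2.N2=(dead,v1) | N0.N0=(dead,v1) N0.N1=(alive,v0) N0.N2=(dead,v1)
Op 7: gossip N2<->N0 -> N2.N0=(dead,v1) N2.N1=(alive,v0) N2.N2=(dead,v1) | N0.N0=(dead,v1) N0.N1=(alive,v0) N0.N2=(dead,v1)
Op 8: N2 marks N0=alive -> (alive,v2)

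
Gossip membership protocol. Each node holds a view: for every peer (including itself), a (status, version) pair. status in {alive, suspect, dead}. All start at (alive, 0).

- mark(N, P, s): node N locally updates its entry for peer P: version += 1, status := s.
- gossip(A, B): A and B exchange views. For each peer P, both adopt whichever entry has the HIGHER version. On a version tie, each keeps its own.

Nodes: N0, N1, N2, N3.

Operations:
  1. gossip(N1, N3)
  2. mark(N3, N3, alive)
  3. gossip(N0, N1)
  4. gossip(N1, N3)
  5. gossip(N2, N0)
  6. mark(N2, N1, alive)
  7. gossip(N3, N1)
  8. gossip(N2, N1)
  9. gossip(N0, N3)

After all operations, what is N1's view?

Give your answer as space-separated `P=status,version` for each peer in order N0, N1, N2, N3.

Answer: N0=alive,0 N1=alive,1 N2=alive,0 N3=alive,1

Derivation:
Op 1: gossip N1<->N3 -> N1.N0=(alive,v0) N1.N1=(alive,v0) N1.N2=(alive,v0) N1.N3=(alive,v0) | N3.N0=(alive,v0) N3.N1=(alive,v0) N3.N2=(alive,v0) N3.N3=(alive,v0)
Op 2: N3 marks N3=alive -> (alive,v1)
Op 3: gossip N0<->N1 -> N0.N0=(alive,v0) N0.N1=(alive,v0) N0.N2=(alive,v0) N0.N3=(alive,v0) | N1.N0=(alive,v0) N1.N1=(alive,v0) N1.N2=(alive,v0) N1.N3=(alive,v0)
Op 4: gossip N1<->N3 -> N1.N0=(alive,v0) N1.N1=(alive,v0) N1.N2=(alive,v0) N1.N3=(alive,v1) | N3.N0=(alive,v0) N3.N1=(alive,v0) N3.N2=(alive,v0) N3.N3=(alive,v1)
Op 5: gossip N2<->N0 -> N2.N0=(alive,v0) N2.N1=(alive,v0) N2.N2=(alive,v0) N2.N3=(alive,v0) | N0.N0=(alive,v0) N0.N1=(alive,v0) N0.N2=(alive,v0) N0.N3=(alive,v0)
Op 6: N2 marks N1=alive -> (alive,v1)
Op 7: gossip N3<->N1 -> N3.N0=(alive,v0) N3.N1=(alive,v0) N3.N2=(alive,v0) N3.N3=(alive,v1) | N1.N0=(alive,v0) N1.N1=(alive,v0) N1.N2=(alive,v0) N1.N3=(alive,v1)
Op 8: gossip N2<->N1 -> N2.N0=(alive,v0) N2.N1=(alive,v1) N2.N2=(alive,v0) N2.N3=(alive,v1) | N1.N0=(alive,v0) N1.N1=(alive,v1) N1.N2=(alive,v0) N1.N3=(alive,v1)
Op 9: gossip N0<->N3 -> N0.N0=(alive,v0) N0.N1=(alive,v0) N0.N2=(alive,v0) N0.N3=(alive,v1) | N3.N0=(alive,v0) N3.N1=(alive,v0) N3.N2=(alive,v0) N3.N3=(alive,v1)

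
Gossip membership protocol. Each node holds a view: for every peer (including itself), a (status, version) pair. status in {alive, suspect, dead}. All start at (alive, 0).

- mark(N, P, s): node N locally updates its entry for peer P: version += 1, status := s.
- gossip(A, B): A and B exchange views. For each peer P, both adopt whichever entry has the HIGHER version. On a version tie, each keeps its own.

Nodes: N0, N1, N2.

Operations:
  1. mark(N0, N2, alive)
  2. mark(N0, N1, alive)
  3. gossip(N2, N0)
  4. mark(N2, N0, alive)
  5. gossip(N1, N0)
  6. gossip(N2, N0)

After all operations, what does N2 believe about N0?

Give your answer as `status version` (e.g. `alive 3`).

Answer: alive 1

Derivation:
Op 1: N0 marks N2=alive -> (alive,v1)
Op 2: N0 marks N1=alive -> (alive,v1)
Op 3: gossip N2<->N0 -> N2.N0=(alive,v0) N2.N1=(alive,v1) N2.N2=(alive,v1) | N0.N0=(alive,v0) N0.N1=(alive,v1) N0.N2=(alive,v1)
Op 4: N2 marks N0=alive -> (alive,v1)
Op 5: gossip N1<->N0 -> N1.N0=(alive,v0) N1.N1=(alive,v1) N1.N2=(alive,v1) | N0.N0=(alive,v0) N0.N1=(alive,v1) N0.N2=(alive,v1)
Op 6: gossip N2<->N0 -> N2.N0=(alive,v1) N2.N1=(alive,v1) N2.N2=(alive,v1) | N0.N0=(alive,v1) N0.N1=(alive,v1) N0.N2=(alive,v1)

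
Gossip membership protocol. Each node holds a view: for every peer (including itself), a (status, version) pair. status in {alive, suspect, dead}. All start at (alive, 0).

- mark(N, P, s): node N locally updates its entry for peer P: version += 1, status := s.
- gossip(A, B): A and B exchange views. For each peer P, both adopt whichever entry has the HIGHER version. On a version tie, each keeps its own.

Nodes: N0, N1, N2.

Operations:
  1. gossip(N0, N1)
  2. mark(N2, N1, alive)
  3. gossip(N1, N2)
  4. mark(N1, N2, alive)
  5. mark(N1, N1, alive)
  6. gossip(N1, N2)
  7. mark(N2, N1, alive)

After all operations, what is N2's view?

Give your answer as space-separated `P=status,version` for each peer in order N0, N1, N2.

Answer: N0=alive,0 N1=alive,3 N2=alive,1

Derivation:
Op 1: gossip N0<->N1 -> N0.N0=(alive,v0) N0.N1=(alive,v0) N0.N2=(alive,v0) | N1.N0=(alive,v0) N1.N1=(alive,v0) N1.N2=(alive,v0)
Op 2: N2 marks N1=alive -> (alive,v1)
Op 3: gossip N1<->N2 -> N1.N0=(alive,v0) N1.N1=(alive,v1) N1.N2=(alive,v0) | N2.N0=(alive,v0) N2.N1=(alive,v1) N2.N2=(alive,v0)
Op 4: N1 marks N2=alive -> (alive,v1)
Op 5: N1 marks N1=alive -> (alive,v2)
Op 6: gossip N1<->N2 -> N1.N0=(alive,v0) N1.N1=(alive,v2) N1.N2=(alive,v1) | N2.N0=(alive,v0) N2.N1=(alive,v2) N2.N2=(alive,v1)
Op 7: N2 marks N1=alive -> (alive,v3)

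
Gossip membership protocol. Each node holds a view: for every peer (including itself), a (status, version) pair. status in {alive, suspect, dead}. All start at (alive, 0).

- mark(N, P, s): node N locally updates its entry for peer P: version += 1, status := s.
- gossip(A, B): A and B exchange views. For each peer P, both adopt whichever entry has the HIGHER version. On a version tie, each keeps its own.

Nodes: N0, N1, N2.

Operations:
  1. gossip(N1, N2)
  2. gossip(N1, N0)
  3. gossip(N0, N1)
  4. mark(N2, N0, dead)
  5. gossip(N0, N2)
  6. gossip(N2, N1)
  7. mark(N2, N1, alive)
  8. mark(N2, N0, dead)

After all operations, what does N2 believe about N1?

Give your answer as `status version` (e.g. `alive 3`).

Op 1: gossip N1<->N2 -> N1.N0=(alive,v0) N1.N1=(alive,v0) N1.N2=(alive,v0) | N2.N0=(alive,v0) N2.N1=(alive,v0) N2.N2=(alive,v0)
Op 2: gossip N1<->N0 -> N1.N0=(alive,v0) N1.N1=(alive,v0) N1.N2=(alive,v0) | N0.N0=(alive,v0) N0.N1=(alive,v0) N0.N2=(alive,v0)
Op 3: gossip N0<->N1 -> N0.N0=(alive,v0) N0.N1=(alive,v0) N0.N2=(alive,v0) | N1.N0=(alive,v0) N1.N1=(alive,v0) N1.N2=(alive,v0)
Op 4: N2 marks N0=dead -> (dead,v1)
Op 5: gossip N0<->N2 -> N0.N0=(dead,v1) N0.N1=(alive,v0) N0.N2=(alive,v0) | N2.N0=(dead,v1) N2.N1=(alive,v0) N2.N2=(alive,v0)
Op 6: gossip N2<->N1 -> N2.N0=(dead,v1) N2.N1=(alive,v0) N2.N2=(alive,v0) | N1.N0=(dead,v1) N1.N1=(alive,v0) N1.N2=(alive,v0)
Op 7: N2 marks N1=alive -> (alive,v1)
Op 8: N2 marks N0=dead -> (dead,v2)

Answer: alive 1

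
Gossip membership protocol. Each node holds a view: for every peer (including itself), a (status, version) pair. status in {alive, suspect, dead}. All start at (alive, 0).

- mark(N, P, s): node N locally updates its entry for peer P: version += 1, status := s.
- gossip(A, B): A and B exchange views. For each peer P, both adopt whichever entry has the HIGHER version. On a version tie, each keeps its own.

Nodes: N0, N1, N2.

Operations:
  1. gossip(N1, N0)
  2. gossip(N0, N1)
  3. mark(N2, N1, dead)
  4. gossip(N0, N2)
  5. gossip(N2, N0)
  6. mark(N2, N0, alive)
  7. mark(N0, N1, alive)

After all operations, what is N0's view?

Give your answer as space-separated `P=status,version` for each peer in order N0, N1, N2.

Op 1: gossip N1<->N0 -> N1.N0=(alive,v0) N1.N1=(alive,v0) N1.N2=(alive,v0) | N0.N0=(alive,v0) N0.N1=(alive,v0) N0.N2=(alive,v0)
Op 2: gossip N0<->N1 -> N0.N0=(alive,v0) N0.N1=(alive,v0) N0.N2=(alive,v0) | N1.N0=(alive,v0) N1.N1=(alive,v0) N1.N2=(alive,v0)
Op 3: N2 marks N1=dead -> (dead,v1)
Op 4: gossip N0<->N2 -> N0.N0=(alive,v0) N0.N1=(dead,v1) N0.N2=(alive,v0) | N2.N0=(alive,v0) N2.N1=(dead,v1) N2.N2=(alive,v0)
Op 5: gossip N2<->N0 -> N2.N0=(alive,v0) N2.N1=(dead,v1) N2.N2=(alive,v0) | N0.N0=(alive,v0) N0.N1=(dead,v1) N0.N2=(alive,v0)
Op 6: N2 marks N0=alive -> (alive,v1)
Op 7: N0 marks N1=alive -> (alive,v2)

Answer: N0=alive,0 N1=alive,2 N2=alive,0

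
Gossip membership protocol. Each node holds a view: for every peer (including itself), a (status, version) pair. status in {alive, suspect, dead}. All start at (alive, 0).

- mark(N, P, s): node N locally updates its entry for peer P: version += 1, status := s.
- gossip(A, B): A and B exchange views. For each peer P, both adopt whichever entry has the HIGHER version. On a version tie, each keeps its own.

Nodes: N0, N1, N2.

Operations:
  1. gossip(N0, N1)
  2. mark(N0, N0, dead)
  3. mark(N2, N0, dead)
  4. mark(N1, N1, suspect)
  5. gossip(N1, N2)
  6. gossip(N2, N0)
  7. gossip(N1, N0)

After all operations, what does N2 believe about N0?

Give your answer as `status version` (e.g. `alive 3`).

Answer: dead 1

Derivation:
Op 1: gossip N0<->N1 -> N0.N0=(alive,v0) N0.N1=(alive,v0) N0.N2=(alive,v0) | N1.N0=(alive,v0) N1.N1=(alive,v0) N1.N2=(alive,v0)
Op 2: N0 marks N0=dead -> (dead,v1)
Op 3: N2 marks N0=dead -> (dead,v1)
Op 4: N1 marks N1=suspect -> (suspect,v1)
Op 5: gossip N1<->N2 -> N1.N0=(dead,v1) N1.N1=(suspect,v1) N1.N2=(alive,v0) | N2.N0=(dead,v1) N2.N1=(suspect,v1) N2.N2=(alive,v0)
Op 6: gossip N2<->N0 -> N2.N0=(dead,v1) N2.N1=(suspect,v1) N2.N2=(alive,v0) | N0.N0=(dead,v1) N0.N1=(suspect,v1) N0.N2=(alive,v0)
Op 7: gossip N1<->N0 -> N1.N0=(dead,v1) N1.N1=(suspect,v1) N1.N2=(alive,v0) | N0.N0=(dead,v1) N0.N1=(suspect,v1) N0.N2=(alive,v0)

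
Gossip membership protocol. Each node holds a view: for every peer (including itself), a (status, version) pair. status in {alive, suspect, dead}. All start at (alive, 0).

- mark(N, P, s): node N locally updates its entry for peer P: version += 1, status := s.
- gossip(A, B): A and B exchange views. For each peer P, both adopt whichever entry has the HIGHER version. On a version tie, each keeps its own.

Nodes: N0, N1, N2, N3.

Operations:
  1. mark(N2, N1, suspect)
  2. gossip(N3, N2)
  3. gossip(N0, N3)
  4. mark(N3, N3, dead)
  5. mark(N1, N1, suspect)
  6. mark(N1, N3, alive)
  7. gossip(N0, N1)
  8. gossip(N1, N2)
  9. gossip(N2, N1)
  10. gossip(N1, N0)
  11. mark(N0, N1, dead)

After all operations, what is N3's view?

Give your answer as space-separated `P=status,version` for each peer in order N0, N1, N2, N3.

Op 1: N2 marks N1=suspect -> (suspect,v1)
Op 2: gossip N3<->N2 -> N3.N0=(alive,v0) N3.N1=(suspect,v1) N3.N2=(alive,v0) N3.N3=(alive,v0) | N2.N0=(alive,v0) N2.N1=(suspect,v1) N2.N2=(alive,v0) N2.N3=(alive,v0)
Op 3: gossip N0<->N3 -> N0.N0=(alive,v0) N0.N1=(suspect,v1) N0.N2=(alive,v0) N0.N3=(alive,v0) | N3.N0=(alive,v0) N3.N1=(suspect,v1) N3.N2=(alive,v0) N3.N3=(alive,v0)
Op 4: N3 marks N3=dead -> (dead,v1)
Op 5: N1 marks N1=suspect -> (suspect,v1)
Op 6: N1 marks N3=alive -> (alive,v1)
Op 7: gossip N0<->N1 -> N0.N0=(alive,v0) N0.N1=(suspect,v1) N0.N2=(alive,v0) N0.N3=(alive,v1) | N1.N0=(alive,v0) N1.N1=(suspect,v1) N1.N2=(alive,v0) N1.N3=(alive,v1)
Op 8: gossip N1<->N2 -> N1.N0=(alive,v0) N1.N1=(suspect,v1) N1.N2=(alive,v0) N1.N3=(alive,v1) | N2.N0=(alive,v0) N2.N1=(suspect,v1) N2.N2=(alive,v0) N2.N3=(alive,v1)
Op 9: gossip N2<->N1 -> N2.N0=(alive,v0) N2.N1=(suspect,v1) N2.N2=(alive,v0) N2.N3=(alive,v1) | N1.N0=(alive,v0) N1.N1=(suspect,v1) N1.N2=(alive,v0) N1.N3=(alive,v1)
Op 10: gossip N1<->N0 -> N1.N0=(alive,v0) N1.N1=(suspect,v1) N1.N2=(alive,v0) N1.N3=(alive,v1) | N0.N0=(alive,v0) N0.N1=(suspect,v1) N0.N2=(alive,v0) N0.N3=(alive,v1)
Op 11: N0 marks N1=dead -> (dead,v2)

Answer: N0=alive,0 N1=suspect,1 N2=alive,0 N3=dead,1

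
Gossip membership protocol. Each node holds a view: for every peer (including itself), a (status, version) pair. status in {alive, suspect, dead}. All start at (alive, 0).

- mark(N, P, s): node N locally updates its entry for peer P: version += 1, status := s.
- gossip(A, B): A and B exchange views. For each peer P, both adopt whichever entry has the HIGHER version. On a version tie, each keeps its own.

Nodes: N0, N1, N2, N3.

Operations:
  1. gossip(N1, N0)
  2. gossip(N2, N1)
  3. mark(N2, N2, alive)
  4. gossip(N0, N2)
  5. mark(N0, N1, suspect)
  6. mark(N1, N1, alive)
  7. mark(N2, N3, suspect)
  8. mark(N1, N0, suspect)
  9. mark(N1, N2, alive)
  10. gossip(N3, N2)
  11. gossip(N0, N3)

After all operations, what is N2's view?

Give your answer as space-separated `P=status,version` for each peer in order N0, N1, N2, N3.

Answer: N0=alive,0 N1=alive,0 N2=alive,1 N3=suspect,1

Derivation:
Op 1: gossip N1<->N0 -> N1.N0=(alive,v0) N1.N1=(alive,v0) N1.N2=(alive,v0) N1.N3=(alive,v0) | N0.N0=(alive,v0) N0.N1=(alive,v0) N0.N2=(alive,v0) N0.N3=(alive,v0)
Op 2: gossip N2<->N1 -> N2.N0=(alive,v0) N2.N1=(alive,v0) N2.N2=(alive,v0) N2.N3=(alive,v0) | N1.N0=(alive,v0) N1.N1=(alive,v0) N1.N2=(alive,v0) N1.N3=(alive,v0)
Op 3: N2 marks N2=alive -> (alive,v1)
Op 4: gossip N0<->N2 -> N0.N0=(alive,v0) N0.N1=(alive,v0) N0.N2=(alive,v1) N0.N3=(alive,v0) | N2.N0=(alive,v0) N2.N1=(alive,v0) N2.N2=(alive,v1) N2.N3=(alive,v0)
Op 5: N0 marks N1=suspect -> (suspect,v1)
Op 6: N1 marks N1=alive -> (alive,v1)
Op 7: N2 marks N3=suspect -> (suspect,v1)
Op 8: N1 marks N0=suspect -> (suspect,v1)
Op 9: N1 marks N2=alive -> (alive,v1)
Op 10: gossip N3<->N2 -> N3.N0=(alive,v0) N3.N1=(alive,v0) N3.N2=(alive,v1) N3.N3=(suspect,v1) | N2.N0=(alive,v0) N2.N1=(alive,v0) N2.N2=(alive,v1) N2.N3=(suspect,v1)
Op 11: gossip N0<->N3 -> N0.N0=(alive,v0) N0.N1=(suspect,v1) N0.N2=(alive,v1) N0.N3=(suspect,v1) | N3.N0=(alive,v0) N3.N1=(suspect,v1) N3.N2=(alive,v1) N3.N3=(suspect,v1)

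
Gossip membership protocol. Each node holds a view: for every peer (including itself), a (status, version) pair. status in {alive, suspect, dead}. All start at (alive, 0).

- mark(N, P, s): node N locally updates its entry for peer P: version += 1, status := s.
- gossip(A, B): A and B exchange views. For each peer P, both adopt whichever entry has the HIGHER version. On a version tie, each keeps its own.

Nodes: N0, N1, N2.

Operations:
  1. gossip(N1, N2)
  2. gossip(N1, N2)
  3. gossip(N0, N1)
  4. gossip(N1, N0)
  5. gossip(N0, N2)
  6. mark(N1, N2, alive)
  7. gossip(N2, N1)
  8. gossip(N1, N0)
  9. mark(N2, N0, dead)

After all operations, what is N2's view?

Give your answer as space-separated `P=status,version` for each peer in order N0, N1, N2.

Answer: N0=dead,1 N1=alive,0 N2=alive,1

Derivation:
Op 1: gossip N1<->N2 -> N1.N0=(alive,v0) N1.N1=(alive,v0) N1.N2=(alive,v0) | N2.N0=(alive,v0) N2.N1=(alive,v0) N2.N2=(alive,v0)
Op 2: gossip N1<->N2 -> N1.N0=(alive,v0) N1.N1=(alive,v0) N1.N2=(alive,v0) | N2.N0=(alive,v0) N2.N1=(alive,v0) N2.N2=(alive,v0)
Op 3: gossip N0<->N1 -> N0.N0=(alive,v0) N0.N1=(alive,v0) N0.N2=(alive,v0) | N1.N0=(alive,v0) N1.N1=(alive,v0) N1.N2=(alive,v0)
Op 4: gossip N1<->N0 -> N1.N0=(alive,v0) N1.N1=(alive,v0) N1.N2=(alive,v0) | N0.N0=(alive,v0) N0.N1=(alive,v0) N0.N2=(alive,v0)
Op 5: gossip N0<->N2 -> N0.N0=(alive,v0) N0.N1=(alive,v0) N0.N2=(alive,v0) | N2.N0=(alive,v0) N2.N1=(alive,v0) N2.N2=(alive,v0)
Op 6: N1 marks N2=alive -> (alive,v1)
Op 7: gossip N2<->N1 -> N2.N0=(alive,v0) N2.N1=(alive,v0) N2.N2=(alive,v1) | N1.N0=(alive,v0) N1.N1=(alive,v0) N1.N2=(alive,v1)
Op 8: gossip N1<->N0 -> N1.N0=(alive,v0) N1.N1=(alive,v0) N1.N2=(alive,v1) | N0.N0=(alive,v0) N0.N1=(alive,v0) N0.N2=(alive,v1)
Op 9: N2 marks N0=dead -> (dead,v1)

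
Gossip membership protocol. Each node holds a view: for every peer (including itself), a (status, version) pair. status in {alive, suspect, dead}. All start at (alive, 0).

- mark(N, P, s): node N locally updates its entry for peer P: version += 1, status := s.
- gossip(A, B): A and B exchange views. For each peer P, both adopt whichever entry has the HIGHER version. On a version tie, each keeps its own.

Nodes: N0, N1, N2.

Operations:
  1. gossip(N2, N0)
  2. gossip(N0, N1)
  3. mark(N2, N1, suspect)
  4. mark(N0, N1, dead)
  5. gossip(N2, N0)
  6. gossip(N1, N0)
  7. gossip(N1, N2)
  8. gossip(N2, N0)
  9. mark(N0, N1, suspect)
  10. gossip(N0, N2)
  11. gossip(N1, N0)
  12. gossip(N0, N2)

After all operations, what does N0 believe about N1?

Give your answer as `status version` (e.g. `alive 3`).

Op 1: gossip N2<->N0 -> N2.N0=(alive,v0) N2.N1=(alive,v0) N2.N2=(alive,v0) | N0.N0=(alive,v0) N0.N1=(alive,v0) N0.N2=(alive,v0)
Op 2: gossip N0<->N1 -> N0.N0=(alive,v0) N0.N1=(alive,v0) N0.N2=(alive,v0) | N1.N0=(alive,v0) N1.N1=(alive,v0) N1.N2=(alive,v0)
Op 3: N2 marks N1=suspect -> (suspect,v1)
Op 4: N0 marks N1=dead -> (dead,v1)
Op 5: gossip N2<->N0 -> N2.N0=(alive,v0) N2.N1=(suspect,v1) N2.N2=(alive,v0) | N0.N0=(alive,v0) N0.N1=(dead,v1) N0.N2=(alive,v0)
Op 6: gossip N1<->N0 -> N1.N0=(alive,v0) N1.N1=(dead,v1) N1.N2=(alive,v0) | N0.N0=(alive,v0) N0.N1=(dead,v1) N0.N2=(alive,v0)
Op 7: gossip N1<->N2 -> N1.N0=(alive,v0) N1.N1=(dead,v1) N1.N2=(alive,v0) | N2.N0=(alive,v0) N2.N1=(suspect,v1) N2.N2=(alive,v0)
Op 8: gossip N2<->N0 -> N2.N0=(alive,v0) N2.N1=(suspect,v1) N2.N2=(alive,v0) | N0.N0=(alive,v0) N0.N1=(dead,v1) N0.N2=(alive,v0)
Op 9: N0 marks N1=suspect -> (suspect,v2)
Op 10: gossip N0<->N2 -> N0.N0=(alive,v0) N0.N1=(suspect,v2) N0.N2=(alive,v0) | N2.N0=(alive,v0) N2.N1=(suspect,v2) N2.N2=(alive,v0)
Op 11: gossip N1<->N0 -> N1.N0=(alive,v0) N1.N1=(suspect,v2) N1.N2=(alive,v0) | N0.N0=(alive,v0) N0.N1=(suspect,v2) N0.N2=(alive,v0)
Op 12: gossip N0<->N2 -> N0.N0=(alive,v0) N0.N1=(suspect,v2) N0.N2=(alive,v0) | N2.N0=(alive,v0) N2.N1=(suspect,v2) N2.N2=(alive,v0)

Answer: suspect 2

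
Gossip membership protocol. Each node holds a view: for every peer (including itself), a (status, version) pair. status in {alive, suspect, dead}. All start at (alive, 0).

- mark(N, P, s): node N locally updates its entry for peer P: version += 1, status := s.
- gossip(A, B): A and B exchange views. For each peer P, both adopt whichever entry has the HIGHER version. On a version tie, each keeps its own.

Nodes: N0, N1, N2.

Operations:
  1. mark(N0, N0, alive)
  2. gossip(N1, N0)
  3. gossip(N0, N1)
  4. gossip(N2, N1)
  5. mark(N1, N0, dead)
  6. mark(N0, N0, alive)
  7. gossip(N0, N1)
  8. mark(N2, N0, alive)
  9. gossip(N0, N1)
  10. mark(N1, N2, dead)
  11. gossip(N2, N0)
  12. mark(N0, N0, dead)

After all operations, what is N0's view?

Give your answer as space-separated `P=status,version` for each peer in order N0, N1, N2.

Op 1: N0 marks N0=alive -> (alive,v1)
Op 2: gossip N1<->N0 -> N1.N0=(alive,v1) N1.N1=(alive,v0) N1.N2=(alive,v0) | N0.N0=(alive,v1) N0.N1=(alive,v0) N0.N2=(alive,v0)
Op 3: gossip N0<->N1 -> N0.N0=(alive,v1) N0.N1=(alive,v0) N0.N2=(alive,v0) | N1.N0=(alive,v1) N1.N1=(alive,v0) N1.N2=(alive,v0)
Op 4: gossip N2<->N1 -> N2.N0=(alive,v1) N2.N1=(alive,v0) N2.N2=(alive,v0) | N1.N0=(alive,v1) N1.N1=(alive,v0) N1.N2=(alive,v0)
Op 5: N1 marks N0=dead -> (dead,v2)
Op 6: N0 marks N0=alive -> (alive,v2)
Op 7: gossip N0<->N1 -> N0.N0=(alive,v2) N0.N1=(alive,v0) N0.N2=(alive,v0) | N1.N0=(dead,v2) N1.N1=(alive,v0) N1.N2=(alive,v0)
Op 8: N2 marks N0=alive -> (alive,v2)
Op 9: gossip N0<->N1 -> N0.N0=(alive,v2) N0.N1=(alive,v0) N0.N2=(alive,v0) | N1.N0=(dead,v2) N1.N1=(alive,v0) N1.N2=(alive,v0)
Op 10: N1 marks N2=dead -> (dead,v1)
Op 11: gossip N2<->N0 -> N2.N0=(alive,v2) N2.N1=(alive,v0) N2.N2=(alive,v0) | N0.N0=(alive,v2) N0.N1=(alive,v0) N0.N2=(alive,v0)
Op 12: N0 marks N0=dead -> (dead,v3)

Answer: N0=dead,3 N1=alive,0 N2=alive,0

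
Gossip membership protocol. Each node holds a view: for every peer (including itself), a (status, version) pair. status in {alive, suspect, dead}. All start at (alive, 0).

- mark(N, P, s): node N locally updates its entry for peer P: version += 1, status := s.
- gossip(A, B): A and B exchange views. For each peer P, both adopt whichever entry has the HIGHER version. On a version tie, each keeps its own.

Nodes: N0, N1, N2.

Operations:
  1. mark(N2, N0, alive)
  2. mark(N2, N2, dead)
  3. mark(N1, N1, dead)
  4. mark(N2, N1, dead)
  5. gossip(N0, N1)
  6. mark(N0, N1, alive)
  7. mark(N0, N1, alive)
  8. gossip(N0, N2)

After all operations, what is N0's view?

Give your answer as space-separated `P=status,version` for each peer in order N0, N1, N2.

Answer: N0=alive,1 N1=alive,3 N2=dead,1

Derivation:
Op 1: N2 marks N0=alive -> (alive,v1)
Op 2: N2 marks N2=dead -> (dead,v1)
Op 3: N1 marks N1=dead -> (dead,v1)
Op 4: N2 marks N1=dead -> (dead,v1)
Op 5: gossip N0<->N1 -> N0.N0=(alive,v0) N0.N1=(dead,v1) N0.N2=(alive,v0) | N1.N0=(alive,v0) N1.N1=(dead,v1) N1.N2=(alive,v0)
Op 6: N0 marks N1=alive -> (alive,v2)
Op 7: N0 marks N1=alive -> (alive,v3)
Op 8: gossip N0<->N2 -> N0.N0=(alive,v1) N0.N1=(alive,v3) N0.N2=(dead,v1) | N2.N0=(alive,v1) N2.N1=(alive,v3) N2.N2=(dead,v1)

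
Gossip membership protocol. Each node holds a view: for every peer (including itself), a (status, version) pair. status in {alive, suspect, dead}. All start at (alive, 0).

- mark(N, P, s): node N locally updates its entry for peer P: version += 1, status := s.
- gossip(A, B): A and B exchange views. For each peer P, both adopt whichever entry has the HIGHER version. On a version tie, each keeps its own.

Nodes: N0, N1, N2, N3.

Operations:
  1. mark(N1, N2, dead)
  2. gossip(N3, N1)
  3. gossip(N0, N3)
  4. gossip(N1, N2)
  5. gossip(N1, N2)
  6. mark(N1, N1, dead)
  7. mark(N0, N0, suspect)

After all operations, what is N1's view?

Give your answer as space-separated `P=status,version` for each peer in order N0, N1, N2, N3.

Op 1: N1 marks N2=dead -> (dead,v1)
Op 2: gossip N3<->N1 -> N3.N0=(alive,v0) N3.N1=(alive,v0) N3.N2=(dead,v1) N3.N3=(alive,v0) | N1.N0=(alive,v0) N1.N1=(alive,v0) N1.N2=(dead,v1) N1.N3=(alive,v0)
Op 3: gossip N0<->N3 -> N0.N0=(alive,v0) N0.N1=(alive,v0) N0.N2=(dead,v1) N0.N3=(alive,v0) | N3.N0=(alive,v0) N3.N1=(alive,v0) N3.N2=(dead,v1) N3.N3=(alive,v0)
Op 4: gossip N1<->N2 -> N1.N0=(alive,v0) N1.N1=(alive,v0) N1.N2=(dead,v1) N1.N3=(alive,v0) | N2.N0=(alive,v0) N2.N1=(alive,v0) N2.N2=(dead,v1) N2.N3=(alive,v0)
Op 5: gossip N1<->N2 -> N1.N0=(alive,v0) N1.N1=(alive,v0) N1.N2=(dead,v1) N1.N3=(alive,v0) | N2.N0=(alive,v0) N2.N1=(alive,v0) N2.N2=(dead,v1) N2.N3=(alive,v0)
Op 6: N1 marks N1=dead -> (dead,v1)
Op 7: N0 marks N0=suspect -> (suspect,v1)

Answer: N0=alive,0 N1=dead,1 N2=dead,1 N3=alive,0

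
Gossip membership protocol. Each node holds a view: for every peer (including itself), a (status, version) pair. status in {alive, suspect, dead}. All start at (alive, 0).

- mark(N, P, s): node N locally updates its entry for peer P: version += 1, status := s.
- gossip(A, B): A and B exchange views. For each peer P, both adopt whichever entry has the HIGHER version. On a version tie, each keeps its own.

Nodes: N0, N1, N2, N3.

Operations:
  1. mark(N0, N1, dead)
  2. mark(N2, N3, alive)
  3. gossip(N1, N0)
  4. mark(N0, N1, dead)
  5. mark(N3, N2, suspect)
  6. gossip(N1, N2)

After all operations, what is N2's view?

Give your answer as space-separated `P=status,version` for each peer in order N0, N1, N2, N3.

Answer: N0=alive,0 N1=dead,1 N2=alive,0 N3=alive,1

Derivation:
Op 1: N0 marks N1=dead -> (dead,v1)
Op 2: N2 marks N3=alive -> (alive,v1)
Op 3: gossip N1<->N0 -> N1.N0=(alive,v0) N1.N1=(dead,v1) N1.N2=(alive,v0) N1.N3=(alive,v0) | N0.N0=(alive,v0) N0.N1=(dead,v1) N0.N2=(alive,v0) N0.N3=(alive,v0)
Op 4: N0 marks N1=dead -> (dead,v2)
Op 5: N3 marks N2=suspect -> (suspect,v1)
Op 6: gossip N1<->N2 -> N1.N0=(alive,v0) N1.N1=(dead,v1) N1.N2=(alive,v0) N1.N3=(alive,v1) | N2.N0=(alive,v0) N2.N1=(dead,v1) N2.N2=(alive,v0) N2.N3=(alive,v1)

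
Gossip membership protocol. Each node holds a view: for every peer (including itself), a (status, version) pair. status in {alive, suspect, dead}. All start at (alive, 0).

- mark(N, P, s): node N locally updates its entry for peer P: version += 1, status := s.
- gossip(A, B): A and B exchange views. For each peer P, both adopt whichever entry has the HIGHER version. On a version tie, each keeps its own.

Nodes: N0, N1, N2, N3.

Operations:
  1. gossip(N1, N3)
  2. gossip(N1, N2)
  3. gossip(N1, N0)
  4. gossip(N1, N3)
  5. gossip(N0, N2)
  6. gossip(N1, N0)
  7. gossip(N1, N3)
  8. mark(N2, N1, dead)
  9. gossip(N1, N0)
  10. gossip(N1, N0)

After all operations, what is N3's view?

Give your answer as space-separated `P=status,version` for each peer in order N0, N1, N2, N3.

Op 1: gossip N1<->N3 -> N1.N0=(alive,v0) N1.N1=(alive,v0) N1.N2=(alive,v0) N1.N3=(alive,v0) | N3.N0=(alive,v0) N3.N1=(alive,v0) N3.N2=(alive,v0) N3.N3=(alive,v0)
Op 2: gossip N1<->N2 -> N1.N0=(alive,v0) N1.N1=(alive,v0) N1.N2=(alive,v0) N1.N3=(alive,v0) | N2.N0=(alive,v0) N2.N1=(alive,v0) N2.N2=(alive,v0) N2.N3=(alive,v0)
Op 3: gossip N1<->N0 -> N1.N0=(alive,v0) N1.N1=(alive,v0) N1.N2=(alive,v0) N1.N3=(alive,v0) | N0.N0=(alive,v0) N0.N1=(alive,v0) N0.N2=(alive,v0) N0.N3=(alive,v0)
Op 4: gossip N1<->N3 -> N1.N0=(alive,v0) N1.N1=(alive,v0) N1.N2=(alive,v0) N1.N3=(alive,v0) | N3.N0=(alive,v0) N3.N1=(alive,v0) N3.N2=(alive,v0) N3.N3=(alive,v0)
Op 5: gossip N0<->N2 -> N0.N0=(alive,v0) N0.N1=(alive,v0) N0.N2=(alive,v0) N0.N3=(alive,v0) | N2.N0=(alive,v0) N2.N1=(alive,v0) N2.N2=(alive,v0) N2.N3=(alive,v0)
Op 6: gossip N1<->N0 -> N1.N0=(alive,v0) N1.N1=(alive,v0) N1.N2=(alive,v0) N1.N3=(alive,v0) | N0.N0=(alive,v0) N0.N1=(alive,v0) N0.N2=(alive,v0) N0.N3=(alive,v0)
Op 7: gossip N1<->N3 -> N1.N0=(alive,v0) N1.N1=(alive,v0) N1.N2=(alive,v0) N1.N3=(alive,v0) | N3.N0=(alive,v0) N3.N1=(alive,v0) N3.N2=(alive,v0) N3.N3=(alive,v0)
Op 8: N2 marks N1=dead -> (dead,v1)
Op 9: gossip N1<->N0 -> N1.N0=(alive,v0) N1.N1=(alive,v0) N1.N2=(alive,v0) N1.N3=(alive,v0) | N0.N0=(alive,v0) N0.N1=(alive,v0) N0.N2=(alive,v0) N0.N3=(alive,v0)
Op 10: gossip N1<->N0 -> N1.N0=(alive,v0) N1.N1=(alive,v0) N1.N2=(alive,v0) N1.N3=(alive,v0) | N0.N0=(alive,v0) N0.N1=(alive,v0) N0.N2=(alive,v0) N0.N3=(alive,v0)

Answer: N0=alive,0 N1=alive,0 N2=alive,0 N3=alive,0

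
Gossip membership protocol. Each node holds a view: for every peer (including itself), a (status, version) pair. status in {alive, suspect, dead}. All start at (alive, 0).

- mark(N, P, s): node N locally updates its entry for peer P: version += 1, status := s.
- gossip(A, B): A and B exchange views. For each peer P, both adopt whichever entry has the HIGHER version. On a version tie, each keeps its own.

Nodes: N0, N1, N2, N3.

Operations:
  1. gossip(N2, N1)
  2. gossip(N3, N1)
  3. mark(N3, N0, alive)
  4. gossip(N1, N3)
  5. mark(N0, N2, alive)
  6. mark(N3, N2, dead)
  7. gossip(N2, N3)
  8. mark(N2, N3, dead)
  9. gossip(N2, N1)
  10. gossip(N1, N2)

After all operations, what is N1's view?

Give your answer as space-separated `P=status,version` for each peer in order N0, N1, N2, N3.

Op 1: gossip N2<->N1 -> N2.N0=(alive,v0) N2.N1=(alive,v0) N2.N2=(alive,v0) N2.N3=(alive,v0) | N1.N0=(alive,v0) N1.N1=(alive,v0) N1.N2=(alive,v0) N1.N3=(alive,v0)
Op 2: gossip N3<->N1 -> N3.N0=(alive,v0) N3.N1=(alive,v0) N3.N2=(alive,v0) N3.N3=(alive,v0) | N1.N0=(alive,v0) N1.N1=(alive,v0) N1.N2=(alive,v0) N1.N3=(alive,v0)
Op 3: N3 marks N0=alive -> (alive,v1)
Op 4: gossip N1<->N3 -> N1.N0=(alive,v1) N1.N1=(alive,v0) N1.N2=(alive,v0) N1.N3=(alive,v0) | N3.N0=(alive,v1) N3.N1=(alive,v0) N3.N2=(alive,v0) N3.N3=(alive,v0)
Op 5: N0 marks N2=alive -> (alive,v1)
Op 6: N3 marks N2=dead -> (dead,v1)
Op 7: gossip N2<->N3 -> N2.N0=(alive,v1) N2.N1=(alive,v0) N2.N2=(dead,v1) N2.N3=(alive,v0) | N3.N0=(alive,v1) N3.N1=(alive,v0) N3.N2=(dead,v1) N3.N3=(alive,v0)
Op 8: N2 marks N3=dead -> (dead,v1)
Op 9: gossip N2<->N1 -> N2.N0=(alive,v1) N2.N1=(alive,v0) N2.N2=(dead,v1) N2.N3=(dead,v1) | N1.N0=(alive,v1) N1.N1=(alive,v0) N1.N2=(dead,v1) N1.N3=(dead,v1)
Op 10: gossip N1<->N2 -> N1.N0=(alive,v1) N1.N1=(alive,v0) N1.N2=(dead,v1) N1.N3=(dead,v1) | N2.N0=(alive,v1) N2.N1=(alive,v0) N2.N2=(dead,v1) N2.N3=(dead,v1)

Answer: N0=alive,1 N1=alive,0 N2=dead,1 N3=dead,1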